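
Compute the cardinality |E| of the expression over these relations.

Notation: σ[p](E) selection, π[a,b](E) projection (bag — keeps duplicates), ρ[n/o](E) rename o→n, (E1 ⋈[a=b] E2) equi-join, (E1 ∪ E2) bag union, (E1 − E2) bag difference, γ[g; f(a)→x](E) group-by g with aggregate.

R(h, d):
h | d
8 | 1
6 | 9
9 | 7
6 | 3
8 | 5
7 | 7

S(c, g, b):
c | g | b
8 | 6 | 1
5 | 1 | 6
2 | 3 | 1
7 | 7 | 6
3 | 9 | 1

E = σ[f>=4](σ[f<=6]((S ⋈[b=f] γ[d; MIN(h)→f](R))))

Per-node cardinality:
  S → 5
  R → 6
  γ[d; MIN(h)→f](R) → 5
  (S ⋈[b=f] γ[d; MIN(h)→f](R)) → 4
  σ[f<=6]((S ⋈[b=f] γ[d; MIN(h)→f](R))) → 4
  σ[f>=4](σ[f<=6]((S ⋈[b=f] γ[d; MIN(h)→f](R)))) → 4

|E| = 4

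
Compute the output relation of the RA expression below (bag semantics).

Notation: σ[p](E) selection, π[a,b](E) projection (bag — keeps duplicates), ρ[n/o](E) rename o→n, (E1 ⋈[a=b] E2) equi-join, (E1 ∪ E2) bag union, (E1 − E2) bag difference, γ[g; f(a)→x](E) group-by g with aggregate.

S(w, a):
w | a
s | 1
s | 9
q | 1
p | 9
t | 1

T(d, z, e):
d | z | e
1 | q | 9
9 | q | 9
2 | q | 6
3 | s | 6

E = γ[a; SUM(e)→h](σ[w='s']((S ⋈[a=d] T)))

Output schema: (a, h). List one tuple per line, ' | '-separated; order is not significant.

Subexpression sizes:
  S → 5
  T → 4
  (S ⋈[a=d] T) → 5
  σ[w='s']((S ⋈[a=d] T)) → 2
  γ[a; SUM(e)→h](σ[w='s']((S ⋈[a=d] T))) → 2

== RESULT ==
a | h
1 | 9
9 | 9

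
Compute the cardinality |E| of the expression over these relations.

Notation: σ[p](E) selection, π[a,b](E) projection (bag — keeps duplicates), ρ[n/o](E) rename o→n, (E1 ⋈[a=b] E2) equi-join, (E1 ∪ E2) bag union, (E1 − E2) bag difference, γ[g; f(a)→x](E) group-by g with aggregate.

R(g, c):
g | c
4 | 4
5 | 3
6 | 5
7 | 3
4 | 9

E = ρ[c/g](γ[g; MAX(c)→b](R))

Row counts bottom-up:
  R → 5
  γ[g; MAX(c)→b](R) → 4
  ρ[c/g](γ[g; MAX(c)→b](R)) → 4

|E| = 4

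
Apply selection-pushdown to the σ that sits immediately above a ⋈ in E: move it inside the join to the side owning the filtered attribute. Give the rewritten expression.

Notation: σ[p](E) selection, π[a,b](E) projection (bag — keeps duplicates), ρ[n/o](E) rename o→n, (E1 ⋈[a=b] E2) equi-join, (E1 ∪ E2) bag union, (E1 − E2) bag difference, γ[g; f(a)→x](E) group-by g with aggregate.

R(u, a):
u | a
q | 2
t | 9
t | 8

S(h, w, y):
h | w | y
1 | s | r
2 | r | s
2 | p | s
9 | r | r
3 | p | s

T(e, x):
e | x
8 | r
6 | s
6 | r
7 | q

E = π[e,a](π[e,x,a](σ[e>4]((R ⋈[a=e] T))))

σ filters on e, owned by the right side.
E' = π[e,a](π[e,x,a]((R ⋈[a=e] σ[e>4](T))))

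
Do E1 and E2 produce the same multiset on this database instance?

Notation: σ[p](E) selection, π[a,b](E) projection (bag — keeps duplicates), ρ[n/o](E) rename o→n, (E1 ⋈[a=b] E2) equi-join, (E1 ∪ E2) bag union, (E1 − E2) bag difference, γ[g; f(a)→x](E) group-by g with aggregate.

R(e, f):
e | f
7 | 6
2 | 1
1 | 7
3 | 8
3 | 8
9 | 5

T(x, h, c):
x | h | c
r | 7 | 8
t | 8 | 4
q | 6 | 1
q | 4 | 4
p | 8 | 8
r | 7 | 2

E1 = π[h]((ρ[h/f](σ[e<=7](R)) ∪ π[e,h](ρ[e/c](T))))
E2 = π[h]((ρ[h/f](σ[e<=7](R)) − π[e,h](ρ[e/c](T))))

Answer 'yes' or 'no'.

E1 per-node cardinality:
  R → 6
  σ[e<=7](R) → 5
  ρ[h/f](σ[e<=7](R)) → 5
  T → 6
  ρ[e/c](T) → 6
  π[e,h](ρ[e/c](T)) → 6
  (ρ[h/f](σ[e<=7](R)) ∪ π[e,h](ρ[e/c](T))) → 11
  π[h]((ρ[h/f](σ[e<=7](R)) ∪ π[e,h](ρ[e/c](T)))) → 11
E2 per-node cardinality:
  R → 6
  σ[e<=7](R) → 5
  ρ[h/f](σ[e<=7](R)) → 5
  T → 6
  ρ[e/c](T) → 6
  π[e,h](ρ[e/c](T)) → 6
  (ρ[h/f](σ[e<=7](R)) − π[e,h](ρ[e/c](T))) → 5
  π[h]((ρ[h/f](σ[e<=7](R)) − π[e,h](ρ[e/c](T)))) → 5

E1 result:
h
1
4
6
6
7
7
7
8
8
8
8
E2 result:
h
1
6
7
8
8
Witness: (6,) appears 2× in E1 but 1× in E2.

no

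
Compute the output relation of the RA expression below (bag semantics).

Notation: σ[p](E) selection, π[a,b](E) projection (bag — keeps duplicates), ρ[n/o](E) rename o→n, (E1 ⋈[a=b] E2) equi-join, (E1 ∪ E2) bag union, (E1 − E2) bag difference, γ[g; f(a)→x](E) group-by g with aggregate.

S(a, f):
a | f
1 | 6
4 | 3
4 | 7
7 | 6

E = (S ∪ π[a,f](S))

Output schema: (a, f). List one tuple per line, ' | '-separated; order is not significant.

Stepwise |·|:
  S → 4
  S → 4
  π[a,f](S) → 4
  (S ∪ π[a,f](S)) → 8

== RESULT ==
a | f
1 | 6
1 | 6
4 | 3
4 | 3
4 | 7
4 | 7
7 | 6
7 | 6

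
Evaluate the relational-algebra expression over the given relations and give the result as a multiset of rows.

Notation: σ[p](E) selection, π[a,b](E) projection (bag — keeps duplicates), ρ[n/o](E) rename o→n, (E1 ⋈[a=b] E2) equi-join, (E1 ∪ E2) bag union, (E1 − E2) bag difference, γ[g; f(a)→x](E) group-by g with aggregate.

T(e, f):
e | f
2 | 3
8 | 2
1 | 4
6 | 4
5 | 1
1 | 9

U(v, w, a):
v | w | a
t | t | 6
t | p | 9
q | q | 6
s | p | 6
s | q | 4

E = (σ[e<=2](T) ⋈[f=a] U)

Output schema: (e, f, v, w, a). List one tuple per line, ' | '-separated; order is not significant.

Row counts bottom-up:
  T → 6
  σ[e<=2](T) → 3
  U → 5
  (σ[e<=2](T) ⋈[f=a] U) → 2

== RESULT ==
e | f | v | w | a
1 | 4 | s | q | 4
1 | 9 | t | p | 9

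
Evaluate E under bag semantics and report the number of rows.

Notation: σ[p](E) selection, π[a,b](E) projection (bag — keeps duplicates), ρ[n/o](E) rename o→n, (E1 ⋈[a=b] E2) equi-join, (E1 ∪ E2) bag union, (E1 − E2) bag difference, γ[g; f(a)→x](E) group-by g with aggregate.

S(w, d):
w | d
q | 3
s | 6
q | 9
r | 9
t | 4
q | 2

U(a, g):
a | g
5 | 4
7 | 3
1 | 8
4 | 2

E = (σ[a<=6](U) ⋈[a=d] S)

Stepwise |·|:
  U → 4
  σ[a<=6](U) → 3
  S → 6
  (σ[a<=6](U) ⋈[a=d] S) → 1

|E| = 1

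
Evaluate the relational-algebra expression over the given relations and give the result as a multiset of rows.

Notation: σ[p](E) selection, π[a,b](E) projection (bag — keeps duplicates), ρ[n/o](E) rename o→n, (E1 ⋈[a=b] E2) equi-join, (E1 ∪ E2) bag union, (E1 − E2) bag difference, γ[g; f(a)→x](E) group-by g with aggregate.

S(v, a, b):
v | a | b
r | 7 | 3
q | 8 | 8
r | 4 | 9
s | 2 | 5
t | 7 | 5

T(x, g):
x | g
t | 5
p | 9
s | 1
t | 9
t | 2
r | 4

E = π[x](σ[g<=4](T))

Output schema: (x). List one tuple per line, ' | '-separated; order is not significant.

Subexpression sizes:
  T → 6
  σ[g<=4](T) → 3
  π[x](σ[g<=4](T)) → 3

== RESULT ==
x
r
s
t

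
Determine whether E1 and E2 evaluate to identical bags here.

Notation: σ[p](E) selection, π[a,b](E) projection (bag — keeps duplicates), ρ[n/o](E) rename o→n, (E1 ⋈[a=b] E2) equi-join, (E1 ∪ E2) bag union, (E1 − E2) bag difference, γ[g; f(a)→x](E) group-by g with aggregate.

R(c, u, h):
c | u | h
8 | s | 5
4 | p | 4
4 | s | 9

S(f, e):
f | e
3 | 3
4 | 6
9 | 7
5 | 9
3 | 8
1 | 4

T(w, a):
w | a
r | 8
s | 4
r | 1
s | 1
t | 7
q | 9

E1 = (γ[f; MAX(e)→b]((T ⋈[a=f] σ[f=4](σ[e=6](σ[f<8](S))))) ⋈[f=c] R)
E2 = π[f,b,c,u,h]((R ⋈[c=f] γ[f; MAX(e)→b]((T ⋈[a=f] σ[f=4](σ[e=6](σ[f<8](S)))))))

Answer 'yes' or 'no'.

E1 subexpression sizes:
  T → 6
  S → 6
  σ[f<8](S) → 5
  σ[e=6](σ[f<8](S)) → 1
  σ[f=4](σ[e=6](σ[f<8](S))) → 1
  (T ⋈[a=f] σ[f=4](σ[e=6](σ[f<8](S)))) → 1
  γ[f; MAX(e)→b]((T ⋈[a=f] σ[f=4](σ[e=6](σ[f<8](S))))) → 1
  R → 3
  (γ[f; MAX(e)→b]((T ⋈[a=f] σ[f=4](σ[e=6](σ[f<8](S))))) ⋈[f=c] R) → 2
E2 subexpression sizes:
  R → 3
  T → 6
  S → 6
  σ[f<8](S) → 5
  σ[e=6](σ[f<8](S)) → 1
  σ[f=4](σ[e=6](σ[f<8](S))) → 1
  (T ⋈[a=f] σ[f=4](σ[e=6](σ[f<8](S)))) → 1
  γ[f; MAX(e)→b]((T ⋈[a=f] σ[f=4](σ[e=6](σ[f<8](S))))) → 1
  (R ⋈[c=f] γ[f; MAX(e)→b]((T ⋈[a=f] σ[f=4](σ[e=6](σ[f<8](S)))))) → 2
  π[f,b,c,u,h]((R ⋈[c=f] γ[f; MAX(e)→b]((T ⋈[a=f] σ[f=4](σ[e=6](σ[f<8](S))))))) → 2

E1 and E2 produce the same multiset:
f | b | c | u | h
4 | 6 | 4 | p | 4
4 | 6 | 4 | s | 9

yes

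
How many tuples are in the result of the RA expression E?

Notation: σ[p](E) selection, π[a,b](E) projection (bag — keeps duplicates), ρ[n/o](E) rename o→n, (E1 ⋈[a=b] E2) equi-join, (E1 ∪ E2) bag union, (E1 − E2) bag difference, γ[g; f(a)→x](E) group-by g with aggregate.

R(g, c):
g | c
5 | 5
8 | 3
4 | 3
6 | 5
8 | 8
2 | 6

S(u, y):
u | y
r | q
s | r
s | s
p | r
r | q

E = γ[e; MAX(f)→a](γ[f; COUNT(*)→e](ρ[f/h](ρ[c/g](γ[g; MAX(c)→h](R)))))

Row counts bottom-up:
  R → 6
  γ[g; MAX(c)→h](R) → 5
  ρ[c/g](γ[g; MAX(c)→h](R)) → 5
  ρ[f/h](ρ[c/g](γ[g; MAX(c)→h](R))) → 5
  γ[f; COUNT(*)→e](ρ[f/h](ρ[c/g](γ[g; MAX(c)→h](R)))) → 4
  γ[e; MAX(f)→a](γ[f; COUNT(*)→e](ρ[f/h](ρ[c/g](γ[g; MAX(c)→h](R))))) → 2

|E| = 2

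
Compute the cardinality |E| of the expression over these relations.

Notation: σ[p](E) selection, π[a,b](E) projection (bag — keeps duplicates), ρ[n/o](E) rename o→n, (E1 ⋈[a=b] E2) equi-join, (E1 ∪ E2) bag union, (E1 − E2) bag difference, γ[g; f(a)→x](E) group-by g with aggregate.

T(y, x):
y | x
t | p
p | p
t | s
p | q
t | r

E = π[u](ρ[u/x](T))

Subexpression sizes:
  T → 5
  ρ[u/x](T) → 5
  π[u](ρ[u/x](T)) → 5

|E| = 5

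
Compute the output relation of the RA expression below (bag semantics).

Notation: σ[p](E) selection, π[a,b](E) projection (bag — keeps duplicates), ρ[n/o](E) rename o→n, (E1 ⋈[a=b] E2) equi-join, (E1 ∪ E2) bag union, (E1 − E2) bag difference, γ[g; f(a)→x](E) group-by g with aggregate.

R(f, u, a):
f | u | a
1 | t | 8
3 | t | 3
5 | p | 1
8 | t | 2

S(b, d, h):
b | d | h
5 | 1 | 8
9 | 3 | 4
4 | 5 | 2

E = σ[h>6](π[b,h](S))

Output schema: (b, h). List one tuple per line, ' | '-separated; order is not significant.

Stepwise |·|:
  S → 3
  π[b,h](S) → 3
  σ[h>6](π[b,h](S)) → 1

== RESULT ==
b | h
5 | 8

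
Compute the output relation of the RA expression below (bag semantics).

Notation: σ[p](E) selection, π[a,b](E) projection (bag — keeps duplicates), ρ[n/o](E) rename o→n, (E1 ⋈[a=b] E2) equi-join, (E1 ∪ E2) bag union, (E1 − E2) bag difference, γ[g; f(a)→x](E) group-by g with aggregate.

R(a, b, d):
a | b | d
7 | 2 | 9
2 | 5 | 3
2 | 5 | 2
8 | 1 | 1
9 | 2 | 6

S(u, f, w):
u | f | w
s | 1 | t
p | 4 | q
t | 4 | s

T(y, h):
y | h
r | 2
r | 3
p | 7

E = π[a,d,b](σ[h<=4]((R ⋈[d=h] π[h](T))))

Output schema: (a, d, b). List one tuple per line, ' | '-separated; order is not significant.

Row counts bottom-up:
  R → 5
  T → 3
  π[h](T) → 3
  (R ⋈[d=h] π[h](T)) → 2
  σ[h<=4]((R ⋈[d=h] π[h](T))) → 2
  π[a,d,b](σ[h<=4]((R ⋈[d=h] π[h](T)))) → 2

== RESULT ==
a | d | b
2 | 2 | 5
2 | 3 | 5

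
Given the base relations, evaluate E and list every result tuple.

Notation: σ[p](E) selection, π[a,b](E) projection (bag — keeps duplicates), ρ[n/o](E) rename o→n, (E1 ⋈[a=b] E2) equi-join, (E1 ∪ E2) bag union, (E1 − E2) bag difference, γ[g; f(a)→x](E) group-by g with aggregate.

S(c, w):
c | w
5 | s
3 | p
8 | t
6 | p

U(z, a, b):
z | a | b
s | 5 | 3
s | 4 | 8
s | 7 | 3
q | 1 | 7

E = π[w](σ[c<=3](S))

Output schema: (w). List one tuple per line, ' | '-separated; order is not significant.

Row counts bottom-up:
  S → 4
  σ[c<=3](S) → 1
  π[w](σ[c<=3](S)) → 1

== RESULT ==
w
p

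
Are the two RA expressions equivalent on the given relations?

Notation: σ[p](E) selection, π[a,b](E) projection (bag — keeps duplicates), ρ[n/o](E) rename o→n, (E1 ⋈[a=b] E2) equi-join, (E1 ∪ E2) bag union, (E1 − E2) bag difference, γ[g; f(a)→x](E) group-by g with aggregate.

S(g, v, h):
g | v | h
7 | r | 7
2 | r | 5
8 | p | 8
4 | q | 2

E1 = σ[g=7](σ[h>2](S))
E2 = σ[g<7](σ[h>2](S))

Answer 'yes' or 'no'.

E1 subexpression sizes:
  S → 4
  σ[h>2](S) → 3
  σ[g=7](σ[h>2](S)) → 1
E2 subexpression sizes:
  S → 4
  σ[h>2](S) → 3
  σ[g<7](σ[h>2](S)) → 1

E1 result:
g | v | h
7 | r | 7
E2 result:
g | v | h
2 | r | 5
Witness: (2, 'r', 5) appears 0× in E1 but 1× in E2.

no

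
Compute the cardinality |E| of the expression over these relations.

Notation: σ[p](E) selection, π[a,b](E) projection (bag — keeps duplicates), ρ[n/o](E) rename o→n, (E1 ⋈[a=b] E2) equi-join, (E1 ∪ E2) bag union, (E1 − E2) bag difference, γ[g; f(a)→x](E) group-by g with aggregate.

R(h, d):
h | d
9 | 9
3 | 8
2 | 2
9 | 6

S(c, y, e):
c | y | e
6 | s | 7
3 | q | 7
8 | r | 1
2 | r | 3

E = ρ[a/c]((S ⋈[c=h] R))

Subexpression sizes:
  S → 4
  R → 4
  (S ⋈[c=h] R) → 2
  ρ[a/c]((S ⋈[c=h] R)) → 2

|E| = 2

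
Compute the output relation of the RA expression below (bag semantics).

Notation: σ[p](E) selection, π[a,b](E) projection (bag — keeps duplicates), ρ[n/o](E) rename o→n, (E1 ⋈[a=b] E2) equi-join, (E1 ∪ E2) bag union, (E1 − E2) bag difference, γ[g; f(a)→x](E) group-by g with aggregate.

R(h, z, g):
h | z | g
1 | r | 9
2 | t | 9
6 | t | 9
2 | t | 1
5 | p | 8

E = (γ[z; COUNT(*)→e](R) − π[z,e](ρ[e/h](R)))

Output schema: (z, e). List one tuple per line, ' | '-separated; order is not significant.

Stepwise |·|:
  R → 5
  γ[z; COUNT(*)→e](R) → 3
  R → 5
  ρ[e/h](R) → 5
  π[z,e](ρ[e/h](R)) → 5
  (γ[z; COUNT(*)→e](R) − π[z,e](ρ[e/h](R))) → 2

== RESULT ==
z | e
p | 1
t | 3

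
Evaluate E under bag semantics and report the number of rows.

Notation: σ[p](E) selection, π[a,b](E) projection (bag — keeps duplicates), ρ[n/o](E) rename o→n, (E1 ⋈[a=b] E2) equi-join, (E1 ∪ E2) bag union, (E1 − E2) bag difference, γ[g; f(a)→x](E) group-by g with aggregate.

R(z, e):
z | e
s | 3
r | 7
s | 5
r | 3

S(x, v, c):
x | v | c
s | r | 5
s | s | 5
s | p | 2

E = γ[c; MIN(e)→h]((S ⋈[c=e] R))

Subexpression sizes:
  S → 3
  R → 4
  (S ⋈[c=e] R) → 2
  γ[c; MIN(e)→h]((S ⋈[c=e] R)) → 1

|E| = 1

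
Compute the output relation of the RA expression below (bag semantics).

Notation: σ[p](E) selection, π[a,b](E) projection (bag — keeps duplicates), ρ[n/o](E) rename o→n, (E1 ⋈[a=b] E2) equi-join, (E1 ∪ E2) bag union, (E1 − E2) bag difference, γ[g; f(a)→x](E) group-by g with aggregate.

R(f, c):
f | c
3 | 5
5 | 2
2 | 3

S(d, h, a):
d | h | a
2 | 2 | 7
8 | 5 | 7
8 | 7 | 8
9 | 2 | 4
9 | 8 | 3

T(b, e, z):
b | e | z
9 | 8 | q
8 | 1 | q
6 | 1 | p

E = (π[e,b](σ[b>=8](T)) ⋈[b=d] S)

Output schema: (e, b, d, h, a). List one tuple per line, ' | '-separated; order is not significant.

Per-node cardinality:
  T → 3
  σ[b>=8](T) → 2
  π[e,b](σ[b>=8](T)) → 2
  S → 5
  (π[e,b](σ[b>=8](T)) ⋈[b=d] S) → 4

== RESULT ==
e | b | d | h | a
1 | 8 | 8 | 5 | 7
1 | 8 | 8 | 7 | 8
8 | 9 | 9 | 2 | 4
8 | 9 | 9 | 8 | 3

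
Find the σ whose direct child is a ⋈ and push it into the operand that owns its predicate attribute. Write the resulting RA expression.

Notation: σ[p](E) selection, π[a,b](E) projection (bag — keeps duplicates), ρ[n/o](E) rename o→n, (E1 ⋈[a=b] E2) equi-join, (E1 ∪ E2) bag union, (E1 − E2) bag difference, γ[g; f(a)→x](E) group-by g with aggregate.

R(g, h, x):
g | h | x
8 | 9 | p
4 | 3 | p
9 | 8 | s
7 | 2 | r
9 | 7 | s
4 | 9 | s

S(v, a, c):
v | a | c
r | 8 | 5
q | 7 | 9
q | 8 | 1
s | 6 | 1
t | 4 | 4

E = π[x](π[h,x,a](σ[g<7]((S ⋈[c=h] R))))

σ filters on g, owned by the right side.
E' = π[x](π[h,x,a]((S ⋈[c=h] σ[g<7](R))))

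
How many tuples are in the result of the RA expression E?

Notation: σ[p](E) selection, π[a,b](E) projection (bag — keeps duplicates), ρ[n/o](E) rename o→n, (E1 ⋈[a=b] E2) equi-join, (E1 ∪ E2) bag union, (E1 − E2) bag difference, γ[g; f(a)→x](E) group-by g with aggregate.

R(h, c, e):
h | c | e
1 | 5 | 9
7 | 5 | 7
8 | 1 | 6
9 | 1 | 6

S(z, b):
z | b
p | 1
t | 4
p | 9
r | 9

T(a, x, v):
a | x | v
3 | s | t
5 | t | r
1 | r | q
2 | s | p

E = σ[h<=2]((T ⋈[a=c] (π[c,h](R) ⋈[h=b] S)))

Per-node cardinality:
  T → 4
  R → 4
  π[c,h](R) → 4
  S → 4
  (π[c,h](R) ⋈[h=b] S) → 3
  (T ⋈[a=c] (π[c,h](R) ⋈[h=b] S)) → 3
  σ[h<=2]((T ⋈[a=c] (π[c,h](R) ⋈[h=b] S))) → 1

|E| = 1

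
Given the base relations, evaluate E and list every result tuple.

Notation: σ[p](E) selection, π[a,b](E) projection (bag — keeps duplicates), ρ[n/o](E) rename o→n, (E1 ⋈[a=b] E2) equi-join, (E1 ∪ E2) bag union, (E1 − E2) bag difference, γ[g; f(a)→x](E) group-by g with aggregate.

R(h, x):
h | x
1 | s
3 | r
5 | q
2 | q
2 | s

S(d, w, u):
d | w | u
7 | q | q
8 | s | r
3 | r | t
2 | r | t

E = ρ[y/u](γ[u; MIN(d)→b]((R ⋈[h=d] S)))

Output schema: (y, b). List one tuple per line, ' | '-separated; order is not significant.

Subexpression sizes:
  R → 5
  S → 4
  (R ⋈[h=d] S) → 3
  γ[u; MIN(d)→b]((R ⋈[h=d] S)) → 1
  ρ[y/u](γ[u; MIN(d)→b]((R ⋈[h=d] S))) → 1

== RESULT ==
y | b
t | 2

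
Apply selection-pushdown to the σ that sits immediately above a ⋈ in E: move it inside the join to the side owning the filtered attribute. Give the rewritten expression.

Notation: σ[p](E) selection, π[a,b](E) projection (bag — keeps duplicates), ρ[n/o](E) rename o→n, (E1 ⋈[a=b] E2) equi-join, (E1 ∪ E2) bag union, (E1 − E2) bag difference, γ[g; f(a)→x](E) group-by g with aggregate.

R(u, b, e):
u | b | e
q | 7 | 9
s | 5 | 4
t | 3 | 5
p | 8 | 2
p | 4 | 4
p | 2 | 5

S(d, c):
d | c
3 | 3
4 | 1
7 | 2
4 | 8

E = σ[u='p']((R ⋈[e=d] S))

σ filters on u, owned by the left side.
E' = (σ[u='p'](R) ⋈[e=d] S)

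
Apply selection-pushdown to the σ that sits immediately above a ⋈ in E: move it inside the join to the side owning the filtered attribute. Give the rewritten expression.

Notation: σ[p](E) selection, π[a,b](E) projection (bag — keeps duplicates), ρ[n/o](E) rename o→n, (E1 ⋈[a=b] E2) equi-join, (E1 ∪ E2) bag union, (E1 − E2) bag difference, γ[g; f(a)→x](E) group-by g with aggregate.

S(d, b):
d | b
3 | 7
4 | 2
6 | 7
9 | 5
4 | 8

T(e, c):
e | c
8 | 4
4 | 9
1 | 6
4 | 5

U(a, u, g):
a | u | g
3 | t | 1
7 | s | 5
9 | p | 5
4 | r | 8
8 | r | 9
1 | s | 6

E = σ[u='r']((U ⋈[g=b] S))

σ filters on u, owned by the left side.
E' = (σ[u='r'](U) ⋈[g=b] S)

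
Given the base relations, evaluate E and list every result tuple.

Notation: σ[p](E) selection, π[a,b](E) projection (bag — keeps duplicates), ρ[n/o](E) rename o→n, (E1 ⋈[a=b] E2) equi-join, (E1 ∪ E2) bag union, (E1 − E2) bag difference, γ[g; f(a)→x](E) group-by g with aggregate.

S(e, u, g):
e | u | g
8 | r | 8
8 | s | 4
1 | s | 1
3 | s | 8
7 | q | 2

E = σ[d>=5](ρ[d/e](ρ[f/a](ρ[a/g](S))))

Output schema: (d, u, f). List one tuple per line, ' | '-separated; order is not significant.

Subexpression sizes:
  S → 5
  ρ[a/g](S) → 5
  ρ[f/a](ρ[a/g](S)) → 5
  ρ[d/e](ρ[f/a](ρ[a/g](S))) → 5
  σ[d>=5](ρ[d/e](ρ[f/a](ρ[a/g](S)))) → 3

== RESULT ==
d | u | f
7 | q | 2
8 | r | 8
8 | s | 4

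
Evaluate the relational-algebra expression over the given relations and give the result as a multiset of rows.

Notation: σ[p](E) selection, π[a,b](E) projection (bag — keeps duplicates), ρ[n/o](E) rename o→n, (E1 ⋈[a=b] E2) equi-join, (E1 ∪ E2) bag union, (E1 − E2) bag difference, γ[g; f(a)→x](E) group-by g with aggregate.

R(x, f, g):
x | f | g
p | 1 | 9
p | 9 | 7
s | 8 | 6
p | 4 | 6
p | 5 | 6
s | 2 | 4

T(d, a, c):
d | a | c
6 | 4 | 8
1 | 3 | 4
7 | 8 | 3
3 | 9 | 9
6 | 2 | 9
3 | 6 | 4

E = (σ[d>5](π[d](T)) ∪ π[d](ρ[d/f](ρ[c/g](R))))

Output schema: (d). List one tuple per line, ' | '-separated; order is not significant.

Subexpression sizes:
  T → 6
  π[d](T) → 6
  σ[d>5](π[d](T)) → 3
  R → 6
  ρ[c/g](R) → 6
  ρ[d/f](ρ[c/g](R)) → 6
  π[d](ρ[d/f](ρ[c/g](R))) → 6
  (σ[d>5](π[d](T)) ∪ π[d](ρ[d/f](ρ[c/g](R)))) → 9

== RESULT ==
d
1
2
4
5
6
6
7
8
9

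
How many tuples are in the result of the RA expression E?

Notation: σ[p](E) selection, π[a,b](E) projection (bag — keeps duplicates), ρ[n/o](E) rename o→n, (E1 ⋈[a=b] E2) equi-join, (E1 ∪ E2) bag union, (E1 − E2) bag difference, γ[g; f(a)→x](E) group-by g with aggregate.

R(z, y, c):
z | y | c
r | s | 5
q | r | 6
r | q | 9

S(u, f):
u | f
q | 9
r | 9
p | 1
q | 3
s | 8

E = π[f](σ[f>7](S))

Subexpression sizes:
  S → 5
  σ[f>7](S) → 3
  π[f](σ[f>7](S)) → 3

|E| = 3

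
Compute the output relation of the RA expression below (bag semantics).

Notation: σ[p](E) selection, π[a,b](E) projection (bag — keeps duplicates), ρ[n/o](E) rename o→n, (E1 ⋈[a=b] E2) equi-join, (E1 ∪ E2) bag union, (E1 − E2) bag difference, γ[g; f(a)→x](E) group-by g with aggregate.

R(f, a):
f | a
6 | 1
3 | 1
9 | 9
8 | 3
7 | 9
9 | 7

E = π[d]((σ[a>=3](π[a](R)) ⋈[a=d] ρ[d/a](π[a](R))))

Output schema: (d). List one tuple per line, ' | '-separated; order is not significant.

Subexpression sizes:
  R → 6
  π[a](R) → 6
  σ[a>=3](π[a](R)) → 4
  R → 6
  π[a](R) → 6
  ρ[d/a](π[a](R)) → 6
  (σ[a>=3](π[a](R)) ⋈[a=d] ρ[d/a](π[a](R))) → 6
  π[d]((σ[a>=3](π[a](R)) ⋈[a=d] ρ[d/a](π[a](R)))) → 6

== RESULT ==
d
3
7
9
9
9
9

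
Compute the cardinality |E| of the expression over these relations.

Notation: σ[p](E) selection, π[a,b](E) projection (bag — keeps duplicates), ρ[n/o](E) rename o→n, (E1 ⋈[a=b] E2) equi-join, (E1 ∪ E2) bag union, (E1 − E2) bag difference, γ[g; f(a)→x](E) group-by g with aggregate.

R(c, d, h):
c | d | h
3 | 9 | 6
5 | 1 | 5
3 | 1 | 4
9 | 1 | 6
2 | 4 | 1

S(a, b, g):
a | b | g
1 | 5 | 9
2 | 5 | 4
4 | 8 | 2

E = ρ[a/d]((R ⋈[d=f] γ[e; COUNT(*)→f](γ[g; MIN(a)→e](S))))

Subexpression sizes:
  R → 5
  S → 3
  γ[g; MIN(a)→e](S) → 3
  γ[e; COUNT(*)→f](γ[g; MIN(a)→e](S)) → 3
  (R ⋈[d=f] γ[e; COUNT(*)→f](γ[g; MIN(a)→e](S))) → 9
  ρ[a/d]((R ⋈[d=f] γ[e; COUNT(*)→f](γ[g; MIN(a)→e](S)))) → 9

|E| = 9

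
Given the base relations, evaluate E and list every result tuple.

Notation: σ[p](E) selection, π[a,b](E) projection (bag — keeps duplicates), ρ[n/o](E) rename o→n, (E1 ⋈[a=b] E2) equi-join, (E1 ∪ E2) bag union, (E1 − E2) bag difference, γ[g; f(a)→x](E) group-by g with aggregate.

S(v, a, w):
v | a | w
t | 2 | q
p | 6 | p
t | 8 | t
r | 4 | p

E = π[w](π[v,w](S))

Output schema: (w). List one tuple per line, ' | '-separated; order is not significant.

Per-node cardinality:
  S → 4
  π[v,w](S) → 4
  π[w](π[v,w](S)) → 4

== RESULT ==
w
p
p
q
t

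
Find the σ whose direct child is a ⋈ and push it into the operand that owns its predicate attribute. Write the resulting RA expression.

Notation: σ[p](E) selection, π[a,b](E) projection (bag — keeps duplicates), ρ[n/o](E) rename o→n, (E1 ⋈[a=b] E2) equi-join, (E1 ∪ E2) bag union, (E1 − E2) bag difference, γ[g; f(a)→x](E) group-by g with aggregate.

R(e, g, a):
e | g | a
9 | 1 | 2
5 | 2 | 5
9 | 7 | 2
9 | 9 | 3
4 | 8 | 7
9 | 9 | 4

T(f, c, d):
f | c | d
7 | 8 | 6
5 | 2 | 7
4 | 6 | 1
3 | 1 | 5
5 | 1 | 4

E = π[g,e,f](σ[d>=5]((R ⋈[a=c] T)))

σ filters on d, owned by the right side.
E' = π[g,e,f]((R ⋈[a=c] σ[d>=5](T)))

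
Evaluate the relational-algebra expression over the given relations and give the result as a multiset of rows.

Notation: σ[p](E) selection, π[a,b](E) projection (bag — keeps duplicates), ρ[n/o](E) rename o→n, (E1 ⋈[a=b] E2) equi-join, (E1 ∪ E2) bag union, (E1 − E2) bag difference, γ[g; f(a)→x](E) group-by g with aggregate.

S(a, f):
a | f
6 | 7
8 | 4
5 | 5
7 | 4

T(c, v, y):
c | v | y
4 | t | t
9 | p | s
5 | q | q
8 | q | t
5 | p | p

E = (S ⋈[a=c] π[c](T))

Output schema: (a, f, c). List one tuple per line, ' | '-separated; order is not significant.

Row counts bottom-up:
  S → 4
  T → 5
  π[c](T) → 5
  (S ⋈[a=c] π[c](T)) → 3

== RESULT ==
a | f | c
5 | 5 | 5
5 | 5 | 5
8 | 4 | 8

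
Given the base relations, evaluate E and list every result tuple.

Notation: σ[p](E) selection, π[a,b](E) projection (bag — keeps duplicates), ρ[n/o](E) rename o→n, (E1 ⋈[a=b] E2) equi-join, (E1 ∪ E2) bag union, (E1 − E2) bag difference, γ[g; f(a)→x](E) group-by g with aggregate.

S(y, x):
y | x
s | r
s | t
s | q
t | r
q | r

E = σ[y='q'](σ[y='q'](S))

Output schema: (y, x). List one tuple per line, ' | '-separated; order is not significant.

Row counts bottom-up:
  S → 5
  σ[y='q'](S) → 1
  σ[y='q'](σ[y='q'](S)) → 1

== RESULT ==
y | x
q | r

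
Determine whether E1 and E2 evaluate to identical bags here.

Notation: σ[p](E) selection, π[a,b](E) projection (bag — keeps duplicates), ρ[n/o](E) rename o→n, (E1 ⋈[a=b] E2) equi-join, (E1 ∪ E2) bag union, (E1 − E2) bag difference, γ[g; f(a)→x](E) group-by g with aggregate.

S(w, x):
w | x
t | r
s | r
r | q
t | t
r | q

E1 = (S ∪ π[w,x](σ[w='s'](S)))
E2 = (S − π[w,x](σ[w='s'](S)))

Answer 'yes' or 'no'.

E1 subexpression sizes:
  S → 5
  S → 5
  σ[w='s'](S) → 1
  π[w,x](σ[w='s'](S)) → 1
  (S ∪ π[w,x](σ[w='s'](S))) → 6
E2 subexpression sizes:
  S → 5
  S → 5
  σ[w='s'](S) → 1
  π[w,x](σ[w='s'](S)) → 1
  (S − π[w,x](σ[w='s'](S))) → 4

E1 result:
w | x
r | q
r | q
s | r
s | r
t | r
t | t
E2 result:
w | x
r | q
r | q
t | r
t | t
Witness: ('s', 'r') appears 2× in E1 but 0× in E2.

no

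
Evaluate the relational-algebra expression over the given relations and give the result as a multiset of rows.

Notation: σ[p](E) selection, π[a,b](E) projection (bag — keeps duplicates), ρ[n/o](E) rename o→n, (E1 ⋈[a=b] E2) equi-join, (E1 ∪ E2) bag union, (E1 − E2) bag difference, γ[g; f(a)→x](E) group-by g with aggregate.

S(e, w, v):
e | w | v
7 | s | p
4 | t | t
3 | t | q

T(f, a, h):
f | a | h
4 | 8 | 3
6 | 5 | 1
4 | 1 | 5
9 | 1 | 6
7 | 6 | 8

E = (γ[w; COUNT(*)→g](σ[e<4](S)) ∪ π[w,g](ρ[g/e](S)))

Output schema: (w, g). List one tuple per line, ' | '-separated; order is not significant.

Row counts bottom-up:
  S → 3
  σ[e<4](S) → 1
  γ[w; COUNT(*)→g](σ[e<4](S)) → 1
  S → 3
  ρ[g/e](S) → 3
  π[w,g](ρ[g/e](S)) → 3
  (γ[w; COUNT(*)→g](σ[e<4](S)) ∪ π[w,g](ρ[g/e](S))) → 4

== RESULT ==
w | g
s | 7
t | 1
t | 3
t | 4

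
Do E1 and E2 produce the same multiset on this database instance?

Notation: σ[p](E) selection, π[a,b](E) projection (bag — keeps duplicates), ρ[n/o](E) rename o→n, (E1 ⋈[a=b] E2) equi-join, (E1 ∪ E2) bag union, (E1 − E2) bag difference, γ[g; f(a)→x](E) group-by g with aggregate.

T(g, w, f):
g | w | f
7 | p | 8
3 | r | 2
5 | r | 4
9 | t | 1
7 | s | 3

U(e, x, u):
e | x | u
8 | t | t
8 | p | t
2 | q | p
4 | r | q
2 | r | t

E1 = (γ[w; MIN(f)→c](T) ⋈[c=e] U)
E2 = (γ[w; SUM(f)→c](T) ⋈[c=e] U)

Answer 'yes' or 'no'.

E1 subexpression sizes:
  T → 5
  γ[w; MIN(f)→c](T) → 4
  U → 5
  (γ[w; MIN(f)→c](T) ⋈[c=e] U) → 4
E2 subexpression sizes:
  T → 5
  γ[w; SUM(f)→c](T) → 4
  U → 5
  (γ[w; SUM(f)→c](T) ⋈[c=e] U) → 2

E1 result:
w | c | e | x | u
p | 8 | 8 | p | t
p | 8 | 8 | t | t
r | 2 | 2 | q | p
r | 2 | 2 | r | t
E2 result:
w | c | e | x | u
p | 8 | 8 | p | t
p | 8 | 8 | t | t
Witness: ('r', 2, 2, 'q', 'p') appears 1× in E1 but 0× in E2.

no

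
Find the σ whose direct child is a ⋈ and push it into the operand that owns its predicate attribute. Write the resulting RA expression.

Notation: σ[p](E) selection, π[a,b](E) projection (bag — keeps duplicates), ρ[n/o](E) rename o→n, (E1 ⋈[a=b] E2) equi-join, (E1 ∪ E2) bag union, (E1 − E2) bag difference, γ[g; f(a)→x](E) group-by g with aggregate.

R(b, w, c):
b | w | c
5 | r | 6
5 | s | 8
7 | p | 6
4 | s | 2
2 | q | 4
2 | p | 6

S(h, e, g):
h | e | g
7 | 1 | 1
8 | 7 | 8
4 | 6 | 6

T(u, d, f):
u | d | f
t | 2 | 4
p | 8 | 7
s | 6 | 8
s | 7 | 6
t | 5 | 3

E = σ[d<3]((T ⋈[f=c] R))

σ filters on d, owned by the left side.
E' = (σ[d<3](T) ⋈[f=c] R)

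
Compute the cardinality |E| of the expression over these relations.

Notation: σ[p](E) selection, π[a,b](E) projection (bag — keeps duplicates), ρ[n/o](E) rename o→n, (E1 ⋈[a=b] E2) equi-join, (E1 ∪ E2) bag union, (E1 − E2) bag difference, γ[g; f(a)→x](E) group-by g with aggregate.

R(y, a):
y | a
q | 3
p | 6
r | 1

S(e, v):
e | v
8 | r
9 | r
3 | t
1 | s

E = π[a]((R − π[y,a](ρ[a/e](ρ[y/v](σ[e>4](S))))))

Stepwise |·|:
  R → 3
  S → 4
  σ[e>4](S) → 2
  ρ[y/v](σ[e>4](S)) → 2
  ρ[a/e](ρ[y/v](σ[e>4](S))) → 2
  π[y,a](ρ[a/e](ρ[y/v](σ[e>4](S)))) → 2
  (R − π[y,a](ρ[a/e](ρ[y/v](σ[e>4](S))))) → 3
  π[a]((R − π[y,a](ρ[a/e](ρ[y/v](σ[e>4](S)))))) → 3

|E| = 3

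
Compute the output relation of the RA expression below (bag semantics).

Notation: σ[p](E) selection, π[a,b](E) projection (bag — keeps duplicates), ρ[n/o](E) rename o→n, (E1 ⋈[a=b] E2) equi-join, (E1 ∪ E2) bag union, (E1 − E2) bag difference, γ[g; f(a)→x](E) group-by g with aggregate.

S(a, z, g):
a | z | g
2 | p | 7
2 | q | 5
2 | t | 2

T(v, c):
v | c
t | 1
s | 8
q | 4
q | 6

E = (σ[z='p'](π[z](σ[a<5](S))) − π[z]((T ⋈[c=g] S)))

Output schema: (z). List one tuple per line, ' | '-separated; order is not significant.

Subexpression sizes:
  S → 3
  σ[a<5](S) → 3
  π[z](σ[a<5](S)) → 3
  σ[z='p'](π[z](σ[a<5](S))) → 1
  T → 4
  S → 3
  (T ⋈[c=g] S) → 0
  π[z]((T ⋈[c=g] S)) → 0
  (σ[z='p'](π[z](σ[a<5](S))) − π[z]((T ⋈[c=g] S))) → 1

== RESULT ==
z
p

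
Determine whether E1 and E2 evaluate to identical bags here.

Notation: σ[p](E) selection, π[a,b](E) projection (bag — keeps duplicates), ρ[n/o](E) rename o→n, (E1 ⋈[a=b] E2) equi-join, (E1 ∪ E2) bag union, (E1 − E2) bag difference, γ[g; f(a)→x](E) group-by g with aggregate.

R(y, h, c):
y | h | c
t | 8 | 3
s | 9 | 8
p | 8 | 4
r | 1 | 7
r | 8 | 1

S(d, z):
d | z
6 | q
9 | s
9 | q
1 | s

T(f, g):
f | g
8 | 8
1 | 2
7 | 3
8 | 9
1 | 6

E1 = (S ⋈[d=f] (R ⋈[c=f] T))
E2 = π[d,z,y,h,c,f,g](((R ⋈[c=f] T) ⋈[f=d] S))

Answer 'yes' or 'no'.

E1 per-node cardinality:
  S → 4
  R → 5
  T → 5
  (R ⋈[c=f] T) → 5
  (S ⋈[d=f] (R ⋈[c=f] T)) → 2
E2 per-node cardinality:
  R → 5
  T → 5
  (R ⋈[c=f] T) → 5
  S → 4
  ((R ⋈[c=f] T) ⋈[f=d] S) → 2
  π[d,z,y,h,c,f,g](((R ⋈[c=f] T) ⋈[f=d] S)) → 2

E1 and E2 produce the same multiset:
d | z | y | h | c | f | g
1 | s | r | 8 | 1 | 1 | 2
1 | s | r | 8 | 1 | 1 | 6

yes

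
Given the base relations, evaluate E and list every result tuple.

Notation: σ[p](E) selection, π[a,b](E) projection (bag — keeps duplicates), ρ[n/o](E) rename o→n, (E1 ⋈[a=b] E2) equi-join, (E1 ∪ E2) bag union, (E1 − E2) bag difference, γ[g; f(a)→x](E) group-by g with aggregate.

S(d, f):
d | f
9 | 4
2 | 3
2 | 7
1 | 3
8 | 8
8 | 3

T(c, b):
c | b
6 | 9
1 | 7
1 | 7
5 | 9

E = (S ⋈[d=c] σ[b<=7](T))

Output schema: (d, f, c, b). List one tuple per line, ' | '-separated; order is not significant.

Row counts bottom-up:
  S → 6
  T → 4
  σ[b<=7](T) → 2
  (S ⋈[d=c] σ[b<=7](T)) → 2

== RESULT ==
d | f | c | b
1 | 3 | 1 | 7
1 | 3 | 1 | 7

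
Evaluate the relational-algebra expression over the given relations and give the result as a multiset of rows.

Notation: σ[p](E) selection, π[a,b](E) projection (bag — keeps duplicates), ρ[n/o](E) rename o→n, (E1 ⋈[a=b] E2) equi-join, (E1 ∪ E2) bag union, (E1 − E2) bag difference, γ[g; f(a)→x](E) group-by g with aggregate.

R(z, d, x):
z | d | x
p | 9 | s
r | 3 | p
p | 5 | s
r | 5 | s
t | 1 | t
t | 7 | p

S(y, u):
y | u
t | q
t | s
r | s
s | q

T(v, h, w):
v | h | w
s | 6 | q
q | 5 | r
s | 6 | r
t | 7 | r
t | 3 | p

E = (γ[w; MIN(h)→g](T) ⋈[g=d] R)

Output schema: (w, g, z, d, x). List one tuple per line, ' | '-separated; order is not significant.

Per-node cardinality:
  T → 5
  γ[w; MIN(h)→g](T) → 3
  R → 6
  (γ[w; MIN(h)→g](T) ⋈[g=d] R) → 3

== RESULT ==
w | g | z | d | x
p | 3 | r | 3 | p
r | 5 | p | 5 | s
r | 5 | r | 5 | s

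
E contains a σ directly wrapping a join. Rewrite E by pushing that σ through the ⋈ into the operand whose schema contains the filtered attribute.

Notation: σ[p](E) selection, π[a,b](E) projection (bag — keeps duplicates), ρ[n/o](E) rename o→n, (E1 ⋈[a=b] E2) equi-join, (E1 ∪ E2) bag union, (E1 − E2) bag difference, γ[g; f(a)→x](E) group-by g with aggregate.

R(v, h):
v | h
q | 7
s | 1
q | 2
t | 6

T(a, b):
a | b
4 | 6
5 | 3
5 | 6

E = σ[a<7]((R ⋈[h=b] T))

σ filters on a, owned by the right side.
E' = (R ⋈[h=b] σ[a<7](T))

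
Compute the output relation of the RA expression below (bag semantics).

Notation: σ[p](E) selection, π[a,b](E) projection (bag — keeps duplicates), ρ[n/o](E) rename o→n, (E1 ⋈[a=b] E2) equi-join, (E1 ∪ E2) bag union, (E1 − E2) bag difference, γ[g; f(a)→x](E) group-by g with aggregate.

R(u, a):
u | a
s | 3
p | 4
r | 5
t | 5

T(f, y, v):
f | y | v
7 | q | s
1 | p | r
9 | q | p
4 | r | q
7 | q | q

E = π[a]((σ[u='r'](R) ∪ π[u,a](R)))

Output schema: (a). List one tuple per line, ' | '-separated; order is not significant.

Row counts bottom-up:
  R → 4
  σ[u='r'](R) → 1
  R → 4
  π[u,a](R) → 4
  (σ[u='r'](R) ∪ π[u,a](R)) → 5
  π[a]((σ[u='r'](R) ∪ π[u,a](R))) → 5

== RESULT ==
a
3
4
5
5
5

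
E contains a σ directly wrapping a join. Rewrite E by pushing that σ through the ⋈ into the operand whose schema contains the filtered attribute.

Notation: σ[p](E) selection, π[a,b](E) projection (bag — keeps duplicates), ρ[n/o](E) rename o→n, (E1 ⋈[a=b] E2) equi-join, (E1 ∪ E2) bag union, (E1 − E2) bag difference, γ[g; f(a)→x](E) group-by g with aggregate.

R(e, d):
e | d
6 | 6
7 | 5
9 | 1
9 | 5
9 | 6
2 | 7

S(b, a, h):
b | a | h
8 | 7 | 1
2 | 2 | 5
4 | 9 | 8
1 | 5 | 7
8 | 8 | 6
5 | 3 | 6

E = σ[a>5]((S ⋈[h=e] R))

σ filters on a, owned by the left side.
E' = (σ[a>5](S) ⋈[h=e] R)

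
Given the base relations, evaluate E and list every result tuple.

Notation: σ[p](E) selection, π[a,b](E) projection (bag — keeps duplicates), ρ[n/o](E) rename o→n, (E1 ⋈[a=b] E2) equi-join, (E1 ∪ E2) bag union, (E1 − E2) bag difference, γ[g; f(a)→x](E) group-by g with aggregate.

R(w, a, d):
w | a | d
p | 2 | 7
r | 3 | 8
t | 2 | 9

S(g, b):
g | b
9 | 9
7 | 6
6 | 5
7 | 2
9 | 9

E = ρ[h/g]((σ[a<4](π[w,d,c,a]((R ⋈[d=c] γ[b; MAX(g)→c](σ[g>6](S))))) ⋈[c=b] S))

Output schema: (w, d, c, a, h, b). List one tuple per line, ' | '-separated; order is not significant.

Row counts bottom-up:
  R → 3
  S → 5
  σ[g>6](S) → 4
  γ[b; MAX(g)→c](σ[g>6](S)) → 3
  (R ⋈[d=c] γ[b; MAX(g)→c](σ[g>6](S))) → 3
  π[w,d,c,a]((R ⋈[d=c] γ[b; MAX(g)→c](σ[g>6](S)))) → 3
  σ[a<4](π[w,d,c,a]((R ⋈[d=c] γ[b; MAX(g)→c](σ[g>6](S))))) → 3
  S → 5
  (σ[a<4](π[w,d,c,a]((R ⋈[d=c] γ[b; MAX(g)→c](σ[g>6](S))))) ⋈[c=b] S) → 2
  ρ[h/g]((σ[a<4](π[w,d,c,a]((R ⋈[d=c] γ[b; MAX(g)→c](σ[g>6](S))))) ⋈[c=b] S)) → 2

== RESULT ==
w | d | c | a | h | b
t | 9 | 9 | 2 | 9 | 9
t | 9 | 9 | 2 | 9 | 9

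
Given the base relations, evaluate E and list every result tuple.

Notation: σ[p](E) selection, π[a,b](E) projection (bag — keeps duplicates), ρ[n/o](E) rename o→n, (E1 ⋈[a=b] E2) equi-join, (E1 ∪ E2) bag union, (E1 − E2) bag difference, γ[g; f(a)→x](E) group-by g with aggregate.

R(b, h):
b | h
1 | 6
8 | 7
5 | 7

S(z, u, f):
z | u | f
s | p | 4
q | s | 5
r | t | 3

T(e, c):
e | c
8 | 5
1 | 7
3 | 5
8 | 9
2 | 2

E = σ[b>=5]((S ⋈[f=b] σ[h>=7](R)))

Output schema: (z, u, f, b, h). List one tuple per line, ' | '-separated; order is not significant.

Subexpression sizes:
  S → 3
  R → 3
  σ[h>=7](R) → 2
  (S ⋈[f=b] σ[h>=7](R)) → 1
  σ[b>=5]((S ⋈[f=b] σ[h>=7](R))) → 1

== RESULT ==
z | u | f | b | h
q | s | 5 | 5 | 7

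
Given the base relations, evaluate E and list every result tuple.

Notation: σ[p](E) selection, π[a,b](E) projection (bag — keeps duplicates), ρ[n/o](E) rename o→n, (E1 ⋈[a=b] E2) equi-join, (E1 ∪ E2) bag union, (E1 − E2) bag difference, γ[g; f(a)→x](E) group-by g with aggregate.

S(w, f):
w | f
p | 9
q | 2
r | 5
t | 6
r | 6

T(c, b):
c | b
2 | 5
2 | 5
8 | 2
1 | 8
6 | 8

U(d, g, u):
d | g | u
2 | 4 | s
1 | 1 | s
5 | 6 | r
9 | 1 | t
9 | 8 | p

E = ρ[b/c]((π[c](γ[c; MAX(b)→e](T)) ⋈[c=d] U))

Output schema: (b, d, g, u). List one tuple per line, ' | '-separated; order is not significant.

Row counts bottom-up:
  T → 5
  γ[c; MAX(b)→e](T) → 4
  π[c](γ[c; MAX(b)→e](T)) → 4
  U → 5
  (π[c](γ[c; MAX(b)→e](T)) ⋈[c=d] U) → 2
  ρ[b/c]((π[c](γ[c; MAX(b)→e](T)) ⋈[c=d] U)) → 2

== RESULT ==
b | d | g | u
1 | 1 | 1 | s
2 | 2 | 4 | s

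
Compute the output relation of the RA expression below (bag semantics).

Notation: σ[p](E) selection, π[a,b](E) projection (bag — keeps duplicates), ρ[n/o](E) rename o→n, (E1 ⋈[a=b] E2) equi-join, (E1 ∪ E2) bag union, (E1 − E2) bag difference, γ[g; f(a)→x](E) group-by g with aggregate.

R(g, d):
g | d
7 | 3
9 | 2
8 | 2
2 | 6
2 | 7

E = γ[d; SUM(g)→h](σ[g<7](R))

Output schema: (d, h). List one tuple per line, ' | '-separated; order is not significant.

Row counts bottom-up:
  R → 5
  σ[g<7](R) → 2
  γ[d; SUM(g)→h](σ[g<7](R)) → 2

== RESULT ==
d | h
6 | 2
7 | 2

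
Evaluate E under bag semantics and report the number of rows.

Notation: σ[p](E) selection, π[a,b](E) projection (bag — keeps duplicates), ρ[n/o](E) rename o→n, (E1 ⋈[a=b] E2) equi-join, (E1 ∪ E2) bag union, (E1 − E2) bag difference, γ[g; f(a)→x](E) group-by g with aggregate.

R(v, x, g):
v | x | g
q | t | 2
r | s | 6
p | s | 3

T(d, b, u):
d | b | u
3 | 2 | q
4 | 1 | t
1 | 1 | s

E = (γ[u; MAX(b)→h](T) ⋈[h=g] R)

Per-node cardinality:
  T → 3
  γ[u; MAX(b)→h](T) → 3
  R → 3
  (γ[u; MAX(b)→h](T) ⋈[h=g] R) → 1

|E| = 1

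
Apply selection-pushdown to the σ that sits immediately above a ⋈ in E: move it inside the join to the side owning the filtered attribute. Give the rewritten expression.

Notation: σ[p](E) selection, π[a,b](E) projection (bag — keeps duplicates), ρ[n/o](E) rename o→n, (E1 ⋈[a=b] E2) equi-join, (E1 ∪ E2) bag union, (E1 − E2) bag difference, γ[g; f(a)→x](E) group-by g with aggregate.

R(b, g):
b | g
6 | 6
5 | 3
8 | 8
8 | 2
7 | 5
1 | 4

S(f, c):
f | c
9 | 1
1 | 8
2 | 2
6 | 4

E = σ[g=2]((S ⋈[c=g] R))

σ filters on g, owned by the right side.
E' = (S ⋈[c=g] σ[g=2](R))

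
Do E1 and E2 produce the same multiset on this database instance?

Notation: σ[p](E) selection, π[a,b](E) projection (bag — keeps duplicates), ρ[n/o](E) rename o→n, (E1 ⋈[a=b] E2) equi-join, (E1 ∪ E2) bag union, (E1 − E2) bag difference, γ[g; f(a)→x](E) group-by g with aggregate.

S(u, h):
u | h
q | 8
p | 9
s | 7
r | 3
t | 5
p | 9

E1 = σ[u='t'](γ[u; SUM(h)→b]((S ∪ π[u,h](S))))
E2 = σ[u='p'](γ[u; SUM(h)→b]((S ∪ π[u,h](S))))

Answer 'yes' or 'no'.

E1 per-node cardinality:
  S → 6
  S → 6
  π[u,h](S) → 6
  (S ∪ π[u,h](S)) → 12
  γ[u; SUM(h)→b]((S ∪ π[u,h](S))) → 5
  σ[u='t'](γ[u; SUM(h)→b]((S ∪ π[u,h](S)))) → 1
E2 per-node cardinality:
  S → 6
  S → 6
  π[u,h](S) → 6
  (S ∪ π[u,h](S)) → 12
  γ[u; SUM(h)→b]((S ∪ π[u,h](S))) → 5
  σ[u='p'](γ[u; SUM(h)→b]((S ∪ π[u,h](S)))) → 1

E1 result:
u | b
t | 10
E2 result:
u | b
p | 36
Witness: ('t', 10) appears 1× in E1 but 0× in E2.

no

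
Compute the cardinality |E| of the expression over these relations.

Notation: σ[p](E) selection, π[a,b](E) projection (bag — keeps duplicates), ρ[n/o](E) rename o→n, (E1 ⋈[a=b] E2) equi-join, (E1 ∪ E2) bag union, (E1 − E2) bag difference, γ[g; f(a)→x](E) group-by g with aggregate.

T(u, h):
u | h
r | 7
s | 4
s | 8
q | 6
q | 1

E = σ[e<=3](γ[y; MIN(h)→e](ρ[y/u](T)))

Per-node cardinality:
  T → 5
  ρ[y/u](T) → 5
  γ[y; MIN(h)→e](ρ[y/u](T)) → 3
  σ[e<=3](γ[y; MIN(h)→e](ρ[y/u](T))) → 1

|E| = 1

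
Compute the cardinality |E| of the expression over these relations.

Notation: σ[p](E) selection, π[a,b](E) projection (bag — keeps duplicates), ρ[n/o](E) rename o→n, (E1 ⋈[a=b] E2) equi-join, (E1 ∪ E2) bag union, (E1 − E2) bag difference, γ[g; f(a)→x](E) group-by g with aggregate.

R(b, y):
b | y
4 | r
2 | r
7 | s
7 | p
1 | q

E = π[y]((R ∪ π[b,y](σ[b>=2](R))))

Per-node cardinality:
  R → 5
  R → 5
  σ[b>=2](R) → 4
  π[b,y](σ[b>=2](R)) → 4
  (R ∪ π[b,y](σ[b>=2](R))) → 9
  π[y]((R ∪ π[b,y](σ[b>=2](R)))) → 9

|E| = 9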